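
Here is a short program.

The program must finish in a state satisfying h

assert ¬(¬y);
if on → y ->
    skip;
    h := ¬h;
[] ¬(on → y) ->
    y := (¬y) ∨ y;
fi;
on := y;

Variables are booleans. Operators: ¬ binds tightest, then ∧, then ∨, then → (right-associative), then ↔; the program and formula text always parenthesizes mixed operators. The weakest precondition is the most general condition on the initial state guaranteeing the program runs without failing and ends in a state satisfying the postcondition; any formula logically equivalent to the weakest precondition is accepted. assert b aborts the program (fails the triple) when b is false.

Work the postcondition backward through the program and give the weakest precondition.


Working backward. After the program, h must hold.
Before on := y: h
Then branch requires ¬h; else branch requires h.
Before the if: ((on → y) → (¬h)) ∧ ((¬(on → y)) → h)
Before assert ¬(¬y): y ∧ ((on → y) → (¬h)) ∧ ((¬(on → y)) → h)
Answer: WP = y ∧ ((on → y) → (¬h)) ∧ ((¬(on → y)) → h)


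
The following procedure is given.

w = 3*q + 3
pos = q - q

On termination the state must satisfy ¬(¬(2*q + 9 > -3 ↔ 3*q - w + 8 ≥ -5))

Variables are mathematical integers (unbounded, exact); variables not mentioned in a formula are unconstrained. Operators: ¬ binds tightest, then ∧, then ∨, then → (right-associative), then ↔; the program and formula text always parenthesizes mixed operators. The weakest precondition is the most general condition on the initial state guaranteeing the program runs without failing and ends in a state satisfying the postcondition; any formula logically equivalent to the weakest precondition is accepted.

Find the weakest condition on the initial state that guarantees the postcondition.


Working backward. After the program, the postcondition ¬(¬(2*q + 9 > -3 ↔ 3*q - w + 8 ≥ -5)) must hold; in canonical form it is 2*q > -12 ↔ 3*q ≥ w - 13.
Before pos := q - q: 2*q > -12 ↔ 3*q ≥ w - 13
Before w := 3*q + 3: 2*q > -12
Answer: WP = 2*q > -12


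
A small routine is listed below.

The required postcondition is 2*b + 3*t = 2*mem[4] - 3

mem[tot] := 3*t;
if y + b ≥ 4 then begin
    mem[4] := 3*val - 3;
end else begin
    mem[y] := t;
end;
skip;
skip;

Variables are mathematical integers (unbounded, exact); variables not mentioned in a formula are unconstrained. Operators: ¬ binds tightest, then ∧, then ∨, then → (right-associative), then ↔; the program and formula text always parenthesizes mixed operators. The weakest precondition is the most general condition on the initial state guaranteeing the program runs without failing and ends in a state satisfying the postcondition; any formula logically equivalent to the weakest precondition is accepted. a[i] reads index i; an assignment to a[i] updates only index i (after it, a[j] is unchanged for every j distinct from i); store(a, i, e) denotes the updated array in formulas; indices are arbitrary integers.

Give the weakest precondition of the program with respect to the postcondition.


Working backward. After the program, 2*b + 3*t = 2*mem[4] - 3 must hold.
Before skip: 2*b + 3*t = 2*mem[4] - 3
Before skip: 2*b + 3*t = 2*mem[4] - 3
Then branch requires 2*b + 3*t = 6*val - 9; else branch requires 2*b + 3*t = 2*store(mem, y, t)[4] - 3.
Before the if: (b + y ≥ 4 → 2*b + 3*t = 6*val - 9) ∧ ((¬(b + y ≥ 4)) → 2*b + 3*t = 2*store(mem, y, t)[4] - 3)
Before mem[tot] := 3*t: (b + y ≥ 4 → 2*b + 3*t = 6*val - 9) ∧ ((¬(b + y ≥ 4)) → 2*b + 3*t = 2*store(store(mem, tot, 3*t), y, t)[4] - 3)
Answer: WP = (b + y ≥ 4 → 2*b + 3*t = 6*val - 9) ∧ ((¬(b + y ≥ 4)) → 2*b + 3*t = 2*store(store(mem, tot, 3*t), y, t)[4] - 3)


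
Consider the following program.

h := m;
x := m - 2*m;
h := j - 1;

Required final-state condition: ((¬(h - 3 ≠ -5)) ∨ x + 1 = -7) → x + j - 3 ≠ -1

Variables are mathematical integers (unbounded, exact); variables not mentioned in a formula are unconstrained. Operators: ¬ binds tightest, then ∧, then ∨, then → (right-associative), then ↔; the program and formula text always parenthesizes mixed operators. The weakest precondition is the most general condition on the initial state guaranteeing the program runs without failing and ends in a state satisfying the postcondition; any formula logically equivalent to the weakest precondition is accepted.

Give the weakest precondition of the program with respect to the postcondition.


Working backward. After the program, the postcondition ((¬(h - 3 ≠ -5)) ∨ x + 1 = -7) → x + j - 3 ≠ -1 must hold; in canonical form it is ((¬(h ≠ -2)) ∨ x = -8) → j + x ≠ 2.
Before h := j - 1: ((¬(j ≠ -1)) ∨ x = -8) → j + x ≠ 2
Before x := m - 2*m: ((¬(j ≠ -1)) ∨ m = 8) → j ≠ m + 2
Before h := m: ((¬(j ≠ -1)) ∨ m = 8) → j ≠ m + 2
Answer: WP = ((¬(j ≠ -1)) ∨ m = 8) → j ≠ m + 2


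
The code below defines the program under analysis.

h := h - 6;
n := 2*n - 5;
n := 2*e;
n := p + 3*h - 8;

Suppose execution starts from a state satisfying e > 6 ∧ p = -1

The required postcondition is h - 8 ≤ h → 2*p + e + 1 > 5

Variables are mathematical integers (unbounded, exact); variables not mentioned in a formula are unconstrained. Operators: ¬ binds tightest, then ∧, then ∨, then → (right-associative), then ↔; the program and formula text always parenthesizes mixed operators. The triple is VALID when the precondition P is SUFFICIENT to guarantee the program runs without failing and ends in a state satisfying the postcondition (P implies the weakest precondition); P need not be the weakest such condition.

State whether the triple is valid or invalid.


Working backward. After the program, the postcondition h - 8 ≤ h → 2*p + e + 1 > 5 must hold; in canonical form it is e + 2*p > 4.
Before n := p + 3*h - 8: e + 2*p > 4
Before n := 2*e: e + 2*p > 4
Before n := 2*n - 5: e + 2*p > 4
Before h := h - 6: e + 2*p > 4
The weakest precondition is e + 2*p > 4.
Check whether e > 6 ∧ p = -1 implies it.
Every state satisfying the precondition satisfies the weakest precondition: the implication holds.
Answer: valid


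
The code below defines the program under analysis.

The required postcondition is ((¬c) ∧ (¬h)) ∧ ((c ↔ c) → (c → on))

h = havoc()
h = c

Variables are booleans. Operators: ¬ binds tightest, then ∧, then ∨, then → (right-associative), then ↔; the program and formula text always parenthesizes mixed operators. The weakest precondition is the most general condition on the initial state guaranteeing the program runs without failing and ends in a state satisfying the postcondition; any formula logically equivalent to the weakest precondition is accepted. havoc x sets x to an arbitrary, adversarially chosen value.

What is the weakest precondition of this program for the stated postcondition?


Working backward. After the program, the postcondition ((¬c) ∧ (¬h)) ∧ ((c ↔ c) → (c → on)) must hold; in canonical form it is (¬c) ∧ (¬h) ∧ (c → on).
Before h := c: (¬c) ∧ (c → on)
Before havoc h: (¬c) ∧ (c → on)
Answer: WP = (¬c) ∧ (c → on)


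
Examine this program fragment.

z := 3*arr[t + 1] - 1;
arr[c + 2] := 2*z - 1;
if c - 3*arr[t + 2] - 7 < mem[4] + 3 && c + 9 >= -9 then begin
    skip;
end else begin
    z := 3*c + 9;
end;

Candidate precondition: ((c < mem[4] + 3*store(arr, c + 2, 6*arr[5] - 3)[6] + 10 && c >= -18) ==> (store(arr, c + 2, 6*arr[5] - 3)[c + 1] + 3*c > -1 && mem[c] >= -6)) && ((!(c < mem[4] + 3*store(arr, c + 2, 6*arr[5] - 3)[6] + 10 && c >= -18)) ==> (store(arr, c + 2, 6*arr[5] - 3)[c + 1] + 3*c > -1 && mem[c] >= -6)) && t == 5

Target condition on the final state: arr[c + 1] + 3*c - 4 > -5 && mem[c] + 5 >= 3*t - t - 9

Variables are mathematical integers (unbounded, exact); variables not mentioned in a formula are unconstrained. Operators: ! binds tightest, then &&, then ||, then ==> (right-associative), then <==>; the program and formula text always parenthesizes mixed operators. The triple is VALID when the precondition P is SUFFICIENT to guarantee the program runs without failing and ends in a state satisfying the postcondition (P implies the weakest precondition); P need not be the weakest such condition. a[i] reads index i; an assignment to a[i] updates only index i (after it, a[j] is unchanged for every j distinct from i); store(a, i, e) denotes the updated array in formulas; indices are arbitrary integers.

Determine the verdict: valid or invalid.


Working backward. After the program, the postcondition arr[c + 1] + 3*c - 4 > -5 && mem[c] + 5 >= 3*t - t - 9 must hold; in canonical form it is arr[c + 1] + 3*c > -1 && mem[c] >= 2*t - 14.
Then branch requires arr[c + 1] + 3*c > -1 && mem[c] >= 2*t - 14; else branch requires arr[c + 1] + 3*c > -1 && mem[c] >= 2*t - 14.
Before the if: ((c < 3*arr[t + 2] + mem[4] + 10 && c >= -18) ==> (arr[c + 1] + 3*c > -1 && mem[c] >= 2*t - 14)) && ((!(c < 3*arr[t + 2] + mem[4] + 10 && c >= -18)) ==> (arr[c + 1] + 3*c > -1 && mem[c] >= 2*t - 14))
Before arr[c + 2] := 2*z - 1: ((c < mem[4] + 3*store(arr, c + 2, 2*z - 1)[t + 2] + 10 && c >= -18) ==> (store(arr, c + 2, 2*z - 1)[c + 1] + 3*c > -1 && mem[c] >= 2*t - 14)) && ((!(c < mem[4] + 3*store(arr, c + 2, 2*z - 1)[t + 2] + 10 && c >= -18)) ==> (store(arr, c + 2, 2*z - 1)[c + 1] + 3*c > -1 && mem[c] >= 2*t - 14))
Before z := 3*arr[t + 1] - 1: ((c < mem[4] + 3*store(arr, c + 2, 6*arr[t + 1] - 3)[t + 2] + 10 && c >= -18) ==> (store(arr, c + 2, 6*arr[t + 1] - 3)[c + 1] + 3*c > -1 && mem[c] >= 2*t - 14)) && ((!(c < mem[4] + 3*store(arr, c + 2, 6*arr[t + 1] - 3)[t + 2] + 10 && c >= -18)) ==> (store(arr, c + 2, 6*arr[t + 1] - 3)[c + 1] + 3*c > -1 && mem[c] >= 2*t - 14))
The weakest precondition is ((c < mem[4] + 3*store(arr, c + 2, 6*arr[t + 1] - 3)[t + 2] + 10 && c >= -18) ==> (store(arr, c + 2, 6*arr[t + 1] - 3)[c + 1] + 3*c > -1 && mem[c] >= 2*t - 14)) && ((!(c < mem[4] + 3*store(arr, c + 2, 6*arr[t + 1] - 3)[t + 2] + 10 && c >= -18)) ==> (store(arr, c + 2, 6*arr[t + 1] - 3)[c + 1] + 3*c > -1 && mem[c] >= 2*t - 14)).
Check whether ((c < mem[4] + 3*store(arr, c + 2, 6*arr[5] - 3)[6] + 10 && c >= -18) ==> (store(arr, c + 2, 6*arr[5] - 3)[c + 1] + 3*c > -1 && mem[c] >= -6)) && ((!(c < mem[4] + 3*store(arr, c + 2, 6*arr[5] - 3)[6] + 10 && c >= -18)) ==> (store(arr, c + 2, 6*arr[5] - 3)[c + 1] + 3*c > -1 && mem[c] >= -6)) && t == 5 implies it.
Countermodel: at the initial state arr = {[0] = 8, [1] = 27727, [2] = 8, [4] = 8, [5] = 11794, [6] = 0, [7] = 4818, elsewhere 8}, c = 0, mem = {[0] = -5, [1] = 3, [2] = 3, [4] = 20344, [5] = 3, [6] = 3, [7] = 3, elsewhere 3}, t = 5, the precondition holds but the weakest precondition fails.
Answer: invalid


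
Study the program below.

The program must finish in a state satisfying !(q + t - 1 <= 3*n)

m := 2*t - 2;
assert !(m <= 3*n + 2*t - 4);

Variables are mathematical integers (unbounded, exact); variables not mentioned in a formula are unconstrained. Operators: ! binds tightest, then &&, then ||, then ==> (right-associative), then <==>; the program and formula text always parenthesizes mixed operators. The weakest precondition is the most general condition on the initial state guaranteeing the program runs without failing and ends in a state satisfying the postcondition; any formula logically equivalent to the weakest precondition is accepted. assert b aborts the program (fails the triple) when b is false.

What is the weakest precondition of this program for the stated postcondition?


Working backward. After the program, the postcondition !(q + t - 1 <= 3*n) must hold; in canonical form it is !(q + t <= 3*n + 1).
Before assert !(m <= 3*n + 2*t - 4): (!(m <= 3*n + 2*t - 4)) && (!(q + t <= 3*n + 1))
Before m := 2*t - 2: (!(3*n >= 2)) && (!(q + t <= 3*n + 1))
Answer: WP = (!(3*n >= 2)) && (!(q + t <= 3*n + 1))


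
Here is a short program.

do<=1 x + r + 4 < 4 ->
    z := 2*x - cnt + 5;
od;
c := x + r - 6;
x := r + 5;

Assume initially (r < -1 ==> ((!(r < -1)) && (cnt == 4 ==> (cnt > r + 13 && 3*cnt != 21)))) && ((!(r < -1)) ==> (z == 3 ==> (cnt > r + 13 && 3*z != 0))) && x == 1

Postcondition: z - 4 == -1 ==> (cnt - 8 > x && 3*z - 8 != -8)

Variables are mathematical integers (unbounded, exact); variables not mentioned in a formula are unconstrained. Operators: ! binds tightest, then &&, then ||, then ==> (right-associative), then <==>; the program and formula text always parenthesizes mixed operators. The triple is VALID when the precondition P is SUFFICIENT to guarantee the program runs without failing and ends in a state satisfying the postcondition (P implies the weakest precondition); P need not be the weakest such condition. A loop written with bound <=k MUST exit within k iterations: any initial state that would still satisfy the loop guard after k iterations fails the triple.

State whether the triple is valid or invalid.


Working backward. After the program, the postcondition z - 4 == -1 ==> (cnt - 8 > x && 3*z - 8 != -8) must hold; in canonical form it is z == 3 ==> (cnt > x + 8 && 3*z != 0).
Before x := r + 5: z == 3 ==> (cnt > r + 13 && 3*z != 0)
Before c := x + r - 6: z == 3 ==> (cnt > r + 13 && 3*z != 0)
Before the loop (bound <=1), unroll the exhaustion recursion (WP_0 = exit-now case; WP_j = one more guarded iteration, up to j = 1):
  WP_0: (!(r + x < 0)) && (z == 3 ==> (cnt > r + 13 && 3*z != 0))
  WP_1: (r + x < 0 ==> ((!(r + x < 0)) && (2*x == cnt - 2 ==> (cnt > r + 13 && 6*x != 3*cnt - 15)))) && ((!(r + x < 0)) ==> (z == 3 ==> (cnt > r + 13 && 3*z != 0)))
So before the loop: (r + x < 0 ==> ((!(r + x < 0)) && (2*x == cnt - 2 ==> (cnt > r + 13 && 6*x != 3*cnt - 15)))) && ((!(r + x < 0)) ==> (z == 3 ==> (cnt > r + 13 && 3*z != 0)))
The weakest precondition is (r + x < 0 ==> ((!(r + x < 0)) && (2*x == cnt - 2 ==> (cnt > r + 13 && 6*x != 3*cnt - 15)))) && ((!(r + x < 0)) ==> (z == 3 ==> (cnt > r + 13 && 3*z != 0))).
Check whether (r < -1 ==> ((!(r < -1)) && (cnt == 4 ==> (cnt > r + 13 && 3*cnt != 21)))) && ((!(r < -1)) ==> (z == 3 ==> (cnt > r + 13 && 3*z != 0))) && x == 1 implies it.
Every state satisfying the precondition satisfies the weakest precondition: the implication holds.
Answer: valid


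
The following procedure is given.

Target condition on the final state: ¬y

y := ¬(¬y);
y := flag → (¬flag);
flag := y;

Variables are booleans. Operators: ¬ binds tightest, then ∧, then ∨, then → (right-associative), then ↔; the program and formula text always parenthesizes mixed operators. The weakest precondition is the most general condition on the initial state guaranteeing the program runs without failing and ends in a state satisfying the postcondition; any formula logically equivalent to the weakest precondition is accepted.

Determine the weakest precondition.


Working backward. After the program, ¬y must hold.
Before flag := y: ¬y
Before y := flag → (¬flag): ¬(flag → (¬flag))
Before y := ¬(¬y): ¬(flag → (¬flag))
Answer: WP = ¬(flag → (¬flag))


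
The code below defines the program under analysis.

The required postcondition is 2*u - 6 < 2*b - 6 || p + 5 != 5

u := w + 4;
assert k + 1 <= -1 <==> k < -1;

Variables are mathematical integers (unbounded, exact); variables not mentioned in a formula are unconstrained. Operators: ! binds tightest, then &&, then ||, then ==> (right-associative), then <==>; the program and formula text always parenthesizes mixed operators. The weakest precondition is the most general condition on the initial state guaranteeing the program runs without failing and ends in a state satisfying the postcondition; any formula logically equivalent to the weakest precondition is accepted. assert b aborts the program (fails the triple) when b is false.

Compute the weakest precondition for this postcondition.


Working backward. After the program, the postcondition 2*u - 6 < 2*b - 6 || p + 5 != 5 must hold; in canonical form it is 2*u < 2*b || p != 0.
Before assert k + 1 <= -1 <==> k < -1: (k <= -2 <==> k < -1) && (2*u < 2*b || p != 0)
Before u := w + 4: (k <= -2 <==> k < -1) && (2*w < 2*b - 8 || p != 0)
Answer: WP = (k <= -2 <==> k < -1) && (2*w < 2*b - 8 || p != 0)


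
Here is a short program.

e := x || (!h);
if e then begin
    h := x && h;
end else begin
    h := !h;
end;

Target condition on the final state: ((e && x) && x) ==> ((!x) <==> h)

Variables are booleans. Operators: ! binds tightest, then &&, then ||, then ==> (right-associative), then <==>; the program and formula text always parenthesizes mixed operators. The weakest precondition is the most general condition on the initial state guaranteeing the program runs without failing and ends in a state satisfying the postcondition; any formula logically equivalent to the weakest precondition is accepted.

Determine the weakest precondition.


Working backward. After the program, the postcondition ((e && x) && x) ==> ((!x) <==> h) must hold; in canonical form it is (e && x) ==> ((!x) <==> h).
Then branch requires (e && x) ==> ((!x) <==> (x && h)); else branch requires (e && x) ==> ((!x) <==> (!h)).
Before the if: (e ==> ((e && x) ==> ((!x) <==> (x && h)))) && ((!e) ==> ((e && x) ==> ((!x) <==> (!h))))
Before e := x || (!h): ((x || (!h)) ==> (((x || (!h)) && x) ==> ((!x) <==> (x && h)))) && ((!(x || (!h))) ==> (((x || (!h)) && x) ==> ((!x) <==> (!h))))
Answer: WP = ((x || (!h)) ==> (((x || (!h)) && x) ==> ((!x) <==> (x && h)))) && ((!(x || (!h))) ==> (((x || (!h)) && x) ==> ((!x) <==> (!h))))


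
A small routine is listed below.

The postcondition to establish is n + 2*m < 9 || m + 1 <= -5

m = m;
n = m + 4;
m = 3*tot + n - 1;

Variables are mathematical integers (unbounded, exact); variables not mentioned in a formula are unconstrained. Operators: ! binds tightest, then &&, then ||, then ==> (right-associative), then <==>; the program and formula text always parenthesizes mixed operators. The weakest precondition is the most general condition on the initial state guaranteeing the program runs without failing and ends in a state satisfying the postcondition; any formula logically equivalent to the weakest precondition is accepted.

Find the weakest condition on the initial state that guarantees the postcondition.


Working backward. After the program, the postcondition n + 2*m < 9 || m + 1 <= -5 must hold; in canonical form it is 2*m + n < 9 || m <= -6.
Before m := 3*tot + n - 1: 3*n + 6*tot < 11 || n + 3*tot <= -5
Before n := m + 4: 3*m + 6*tot < -1 || m + 3*tot <= -9
Before m := m: 3*m + 6*tot < -1 || m + 3*tot <= -9
Answer: WP = 3*m + 6*tot < -1 || m + 3*tot <= -9


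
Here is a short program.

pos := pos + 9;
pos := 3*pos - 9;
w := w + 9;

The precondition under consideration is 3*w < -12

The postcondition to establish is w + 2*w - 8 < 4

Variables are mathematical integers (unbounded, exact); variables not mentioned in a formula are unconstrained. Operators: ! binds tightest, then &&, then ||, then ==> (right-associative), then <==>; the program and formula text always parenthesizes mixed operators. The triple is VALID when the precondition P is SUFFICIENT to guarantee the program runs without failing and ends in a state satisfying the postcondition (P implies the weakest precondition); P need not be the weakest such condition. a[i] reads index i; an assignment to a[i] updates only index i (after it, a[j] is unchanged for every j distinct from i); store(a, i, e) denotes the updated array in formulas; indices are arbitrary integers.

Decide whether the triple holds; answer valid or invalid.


Working backward. After the program, the postcondition w + 2*w - 8 < 4 must hold; in canonical form it is 3*w < 12.
Before w := w + 9: 3*w < -15
Before pos := 3*pos - 9: 3*w < -15
Before pos := pos + 9: 3*w < -15
The weakest precondition is 3*w < -15.
Check whether 3*w < -12 implies it.
Countermodel: at the initial state w = -5, the precondition holds but the weakest precondition fails.
Answer: invalid


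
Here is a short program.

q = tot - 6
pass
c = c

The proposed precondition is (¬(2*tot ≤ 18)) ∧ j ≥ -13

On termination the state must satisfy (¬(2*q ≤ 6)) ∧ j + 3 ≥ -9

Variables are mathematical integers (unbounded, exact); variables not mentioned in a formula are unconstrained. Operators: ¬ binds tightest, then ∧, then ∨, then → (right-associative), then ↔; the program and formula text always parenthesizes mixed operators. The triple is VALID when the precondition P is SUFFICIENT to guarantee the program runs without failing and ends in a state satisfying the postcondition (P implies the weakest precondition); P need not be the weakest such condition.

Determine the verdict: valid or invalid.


Working backward. After the program, the postcondition (¬(2*q ≤ 6)) ∧ j + 3 ≥ -9 must hold; in canonical form it is (¬(2*q ≤ 6)) ∧ j ≥ -12.
Before c := c: (¬(2*q ≤ 6)) ∧ j ≥ -12
Before skip: (¬(2*q ≤ 6)) ∧ j ≥ -12
Before q := tot - 6: (¬(2*tot ≤ 18)) ∧ j ≥ -12
The weakest precondition is (¬(2*tot ≤ 18)) ∧ j ≥ -12.
Check whether (¬(2*tot ≤ 18)) ∧ j ≥ -13 implies it.
Countermodel: at the initial state j = -13, tot = 10, the precondition holds but the weakest precondition fails.
Answer: invalid


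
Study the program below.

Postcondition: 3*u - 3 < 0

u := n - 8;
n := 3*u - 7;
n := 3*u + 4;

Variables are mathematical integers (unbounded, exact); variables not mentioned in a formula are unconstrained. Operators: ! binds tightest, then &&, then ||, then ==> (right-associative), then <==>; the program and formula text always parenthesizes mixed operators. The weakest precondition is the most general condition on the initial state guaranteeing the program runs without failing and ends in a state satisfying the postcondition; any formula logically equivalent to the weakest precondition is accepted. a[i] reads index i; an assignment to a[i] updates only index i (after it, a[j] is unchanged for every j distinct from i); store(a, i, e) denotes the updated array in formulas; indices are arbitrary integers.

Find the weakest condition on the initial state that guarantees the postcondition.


Working backward. After the program, the postcondition 3*u - 3 < 0 must hold; in canonical form it is 3*u < 3.
Before n := 3*u + 4: 3*u < 3
Before n := 3*u - 7: 3*u < 3
Before u := n - 8: 3*n < 27
Answer: WP = 3*n < 27


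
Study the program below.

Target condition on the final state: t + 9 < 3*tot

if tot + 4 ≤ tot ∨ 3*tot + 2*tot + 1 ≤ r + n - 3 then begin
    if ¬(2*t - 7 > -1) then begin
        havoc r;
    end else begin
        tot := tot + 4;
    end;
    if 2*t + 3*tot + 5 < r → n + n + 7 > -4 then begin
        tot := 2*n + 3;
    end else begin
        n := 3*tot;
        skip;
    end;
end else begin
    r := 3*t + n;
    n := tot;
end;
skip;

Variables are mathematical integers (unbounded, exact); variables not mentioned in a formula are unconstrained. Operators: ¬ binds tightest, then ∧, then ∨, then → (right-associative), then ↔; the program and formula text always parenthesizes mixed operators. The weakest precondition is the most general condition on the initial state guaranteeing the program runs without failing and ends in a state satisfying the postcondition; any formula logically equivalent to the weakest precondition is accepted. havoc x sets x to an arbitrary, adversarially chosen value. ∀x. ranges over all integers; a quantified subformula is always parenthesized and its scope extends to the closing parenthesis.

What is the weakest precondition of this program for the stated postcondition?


Working backward. After the program, the postcondition t + 9 < 3*tot must hold; in canonical form it is t < 3*tot - 9.
Before skip: t < 3*tot - 9
Then branch requires ((¬(2*t > 6)) → (∀r_1. (((2*t + 3*tot < r_1 - 5 → 2*n > -11) → t < 6*n) ∧ ((¬(2*t + 3*tot < r_1 - 5 → 2*n > -11)) → t < 3*tot - 9)))) ∧ (2*t > 6 → (((2*t + 3*tot < r - 17 → 2*n > -11) → t < 6*n) ∧ ((¬(2*t + 3*tot < r - 17 → 2*n > -11)) → t < 3*tot + 3))); else branch requires t < 3*tot - 9.
Before the if: (5*tot ≤ n + r - 4 → (((¬(2*t > 6)) → (∀r_1. (((2*t + 3*tot < r_1 - 5 → 2*n > -11) → t < 6*n) ∧ ((¬(2*t + 3*tot < r_1 - 5 → 2*n > -11)) → t < 3*tot - 9)))) ∧ (2*t > 6 → (((2*t + 3*tot < r - 17 → 2*n > -11) → t < 6*n) ∧ ((¬(2*t + 3*tot < r - 17 → 2*n > -11)) → t < 3*tot + 3))))) ∧ ((¬(5*tot ≤ n + r - 4)) → t < 3*tot - 9)
Answer: WP = (5*tot ≤ n + r - 4 → (((¬(2*t > 6)) → (∀r_1. (((2*t + 3*tot < r_1 - 5 → 2*n > -11) → t < 6*n) ∧ ((¬(2*t + 3*tot < r_1 - 5 → 2*n > -11)) → t < 3*tot - 9)))) ∧ (2*t > 6 → (((2*t + 3*tot < r - 17 → 2*n > -11) → t < 6*n) ∧ ((¬(2*t + 3*tot < r - 17 → 2*n > -11)) → t < 3*tot + 3))))) ∧ ((¬(5*tot ≤ n + r - 4)) → t < 3*tot - 9)


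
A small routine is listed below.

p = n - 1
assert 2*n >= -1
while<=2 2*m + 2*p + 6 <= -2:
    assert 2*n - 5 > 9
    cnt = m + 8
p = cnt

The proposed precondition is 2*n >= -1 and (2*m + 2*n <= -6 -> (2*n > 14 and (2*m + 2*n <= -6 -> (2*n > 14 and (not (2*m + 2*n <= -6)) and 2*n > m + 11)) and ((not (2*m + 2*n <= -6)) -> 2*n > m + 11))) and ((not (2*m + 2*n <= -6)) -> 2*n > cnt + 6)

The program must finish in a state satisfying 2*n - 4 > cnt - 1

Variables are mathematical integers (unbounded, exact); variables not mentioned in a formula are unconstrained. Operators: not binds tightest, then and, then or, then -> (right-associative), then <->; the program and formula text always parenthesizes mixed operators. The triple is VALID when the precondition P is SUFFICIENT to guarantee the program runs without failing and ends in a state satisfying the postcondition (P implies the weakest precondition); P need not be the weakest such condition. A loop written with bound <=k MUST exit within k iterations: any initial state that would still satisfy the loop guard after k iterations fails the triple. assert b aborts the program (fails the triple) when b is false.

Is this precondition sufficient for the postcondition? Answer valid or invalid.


Working backward. After the program, the postcondition 2*n - 4 > cnt - 1 must hold; in canonical form it is 2*n > cnt + 3.
Before p := cnt: 2*n > cnt + 3
Before the loop (bound <=2), unroll the exhaustion recursion (WP_0 = exit-now case; WP_j = one more guarded iteration, up to j = 2):
  WP_0: (not (2*m + 2*p <= -8)) and 2*n > cnt + 3
  WP_1: (2*m + 2*p <= -8 -> (2*n > 14 and (not (2*m + 2*p <= -8)) and 2*n > m + 11)) and ((not (2*m + 2*p <= -8)) -> 2*n > cnt + 3)
  WP_2: (2*m + 2*p <= -8 -> (2*n > 14 and (2*m + 2*p <= -8 -> (2*n > 14 and (not (2*m + 2*p <= -8)) and 2*n > m + 11)) and ((not (2*m + 2*p <= -8)) -> 2*n > m + 11))) and ((not (2*m + 2*p <= -8)) -> 2*n > cnt + 3)
So before the loop: (2*m + 2*p <= -8 -> (2*n > 14 and (2*m + 2*p <= -8 -> (2*n > 14 and (not (2*m + 2*p <= -8)) and 2*n > m + 11)) and ((not (2*m + 2*p <= -8)) -> 2*n > m + 11))) and ((not (2*m + 2*p <= -8)) -> 2*n > cnt + 3)
Before assert 2*n >= -1: 2*n >= -1 and (2*m + 2*p <= -8 -> (2*n > 14 and (2*m + 2*p <= -8 -> (2*n > 14 and (not (2*m + 2*p <= -8)) and 2*n > m + 11)) and ((not (2*m + 2*p <= -8)) -> 2*n > m + 11))) and ((not (2*m + 2*p <= -8)) -> 2*n > cnt + 3)
Before p := n - 1: 2*n >= -1 and (2*m + 2*n <= -6 -> (2*n > 14 and (2*m + 2*n <= -6 -> (2*n > 14 and (not (2*m + 2*n <= -6)) and 2*n > m + 11)) and ((not (2*m + 2*n <= -6)) -> 2*n > m + 11))) and ((not (2*m + 2*n <= -6)) -> 2*n > cnt + 3)
The weakest precondition is 2*n >= -1 and (2*m + 2*n <= -6 -> (2*n > 14 and (2*m + 2*n <= -6 -> (2*n > 14 and (not (2*m + 2*n <= -6)) and 2*n > m + 11)) and ((not (2*m + 2*n <= -6)) -> 2*n > m + 11))) and ((not (2*m + 2*n <= -6)) -> 2*n > cnt + 3).
Check whether 2*n >= -1 and (2*m + 2*n <= -6 -> (2*n > 14 and (2*m + 2*n <= -6 -> (2*n > 14 and (not (2*m + 2*n <= -6)) and 2*n > m + 11)) and ((not (2*m + 2*n <= -6)) -> 2*n > m + 11))) and ((not (2*m + 2*n <= -6)) -> 2*n > cnt + 6) implies it.
Every state satisfying the precondition satisfies the weakest precondition: the implication holds.
Answer: valid


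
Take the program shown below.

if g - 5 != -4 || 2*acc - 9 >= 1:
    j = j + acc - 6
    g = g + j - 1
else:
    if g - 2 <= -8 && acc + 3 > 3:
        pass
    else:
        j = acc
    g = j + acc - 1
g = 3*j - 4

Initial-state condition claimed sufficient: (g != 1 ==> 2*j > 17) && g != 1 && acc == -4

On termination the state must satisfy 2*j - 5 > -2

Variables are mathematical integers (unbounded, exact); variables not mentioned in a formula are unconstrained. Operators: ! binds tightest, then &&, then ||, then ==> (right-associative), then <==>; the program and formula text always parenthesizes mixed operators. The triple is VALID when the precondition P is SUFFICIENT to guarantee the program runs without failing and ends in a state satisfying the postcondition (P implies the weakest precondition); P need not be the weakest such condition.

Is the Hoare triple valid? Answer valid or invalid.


Working backward. After the program, the postcondition 2*j - 5 > -2 must hold; in canonical form it is 2*j > 3.
Before g := 3*j - 4: 2*j > 3
Then branch requires 2*acc + 2*j > 15; else branch requires ((g <= -6 && acc > 0) ==> 2*j > 3) && ((!(g <= -6 && acc > 0)) ==> 2*acc > 3).
Before the if: ((g != 1 || 2*acc >= 10) ==> 2*acc + 2*j > 15) && ((!(g != 1 || 2*acc >= 10)) ==> (((g <= -6 && acc > 0) ==> 2*j > 3) && ((!(g <= -6 && acc > 0)) ==> 2*acc > 3)))
The weakest precondition is ((g != 1 || 2*acc >= 10) ==> 2*acc + 2*j > 15) && ((!(g != 1 || 2*acc >= 10)) ==> (((g <= -6 && acc > 0) ==> 2*j > 3) && ((!(g <= -6 && acc > 0)) ==> 2*acc > 3))).
Check whether (g != 1 ==> 2*j > 17) && g != 1 && acc == -4 implies it.
Countermodel: at the initial state acc = -4, g = 2, j = 9, the precondition holds but the weakest precondition fails.
Answer: invalid


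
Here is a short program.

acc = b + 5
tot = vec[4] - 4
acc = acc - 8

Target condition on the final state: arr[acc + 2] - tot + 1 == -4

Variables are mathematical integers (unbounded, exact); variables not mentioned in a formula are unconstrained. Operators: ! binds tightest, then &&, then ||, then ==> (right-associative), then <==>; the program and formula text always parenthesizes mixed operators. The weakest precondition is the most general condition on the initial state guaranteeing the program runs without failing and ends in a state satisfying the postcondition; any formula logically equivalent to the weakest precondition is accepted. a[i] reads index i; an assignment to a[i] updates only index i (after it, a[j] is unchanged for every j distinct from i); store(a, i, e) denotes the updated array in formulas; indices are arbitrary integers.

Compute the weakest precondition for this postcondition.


Working backward. After the program, the postcondition arr[acc + 2] - tot + 1 == -4 must hold; in canonical form it is arr[acc + 2] == tot - 5.
Before acc := acc - 8: arr[acc - 6] == tot - 5
Before tot := vec[4] - 4: arr[acc - 6] == vec[4] - 9
Before acc := b + 5: arr[b - 1] == vec[4] - 9
Answer: WP = arr[b - 1] == vec[4] - 9


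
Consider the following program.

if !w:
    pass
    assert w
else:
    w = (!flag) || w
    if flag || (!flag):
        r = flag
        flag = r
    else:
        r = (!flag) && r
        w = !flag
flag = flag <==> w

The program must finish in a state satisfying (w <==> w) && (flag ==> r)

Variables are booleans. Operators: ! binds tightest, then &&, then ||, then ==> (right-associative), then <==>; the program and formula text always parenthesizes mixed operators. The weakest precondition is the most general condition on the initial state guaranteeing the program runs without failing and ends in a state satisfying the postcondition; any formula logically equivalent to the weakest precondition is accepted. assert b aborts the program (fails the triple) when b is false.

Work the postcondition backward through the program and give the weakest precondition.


Working backward. After the program, the postcondition (w <==> w) && (flag ==> r) must hold; in canonical form it is flag ==> r.
Before flag := flag <==> w: (flag <==> w) ==> r
Then branch requires w && ((flag <==> w) ==> r); else branch requires (flag <==> ((!flag) || w)) ==> flag.
Before the if: ((!w) ==> (w && ((flag <==> w) ==> r))) && (w ==> ((flag <==> ((!flag) || w)) ==> flag))
Answer: WP = ((!w) ==> (w && ((flag <==> w) ==> r))) && (w ==> ((flag <==> ((!flag) || w)) ==> flag))


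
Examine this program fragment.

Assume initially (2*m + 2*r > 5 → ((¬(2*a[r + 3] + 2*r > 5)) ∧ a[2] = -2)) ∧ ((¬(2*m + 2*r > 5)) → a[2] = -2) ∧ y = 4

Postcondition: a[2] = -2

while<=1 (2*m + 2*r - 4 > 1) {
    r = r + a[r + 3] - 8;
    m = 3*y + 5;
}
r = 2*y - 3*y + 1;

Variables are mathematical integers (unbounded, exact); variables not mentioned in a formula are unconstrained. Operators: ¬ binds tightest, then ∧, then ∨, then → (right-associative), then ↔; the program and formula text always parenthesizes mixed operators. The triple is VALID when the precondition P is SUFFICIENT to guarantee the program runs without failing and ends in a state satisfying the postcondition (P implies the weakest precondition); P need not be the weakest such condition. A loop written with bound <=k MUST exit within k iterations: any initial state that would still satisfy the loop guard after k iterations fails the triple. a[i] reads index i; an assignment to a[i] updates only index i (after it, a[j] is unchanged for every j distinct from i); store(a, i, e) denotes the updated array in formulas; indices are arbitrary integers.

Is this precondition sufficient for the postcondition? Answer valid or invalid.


Working backward. After the program, a[2] = -2 must hold.
Before r := 2*y - 3*y + 1: a[2] = -2
Before the loop (bound <=1), unroll the exhaustion recursion (WP_0 = exit-now case; WP_j = one more guarded iteration, up to j = 1):
  WP_0: (¬(2*m + 2*r > 5)) ∧ a[2] = -2
  WP_1: (2*m + 2*r > 5 → ((¬(2*a[r + 3] + 2*r + 6*y > 11)) ∧ a[2] = -2)) ∧ ((¬(2*m + 2*r > 5)) → a[2] = -2)
So before the loop: (2*m + 2*r > 5 → ((¬(2*a[r + 3] + 2*r + 6*y > 11)) ∧ a[2] = -2)) ∧ ((¬(2*m + 2*r > 5)) → a[2] = -2)
The weakest precondition is (2*m + 2*r > 5 → ((¬(2*a[r + 3] + 2*r + 6*y > 11)) ∧ a[2] = -2)) ∧ ((¬(2*m + 2*r > 5)) → a[2] = -2).
Check whether (2*m + 2*r > 5 → ((¬(2*a[r + 3] + 2*r > 5)) ∧ a[2] = -2)) ∧ ((¬(2*m + 2*r > 5)) → a[2] = -2) ∧ y = 4 implies it.
Countermodel: at the initial state a = {[2] = -2, [3] = 0, elsewhere 0}, m = 3, r = 0, y = 4, the precondition holds but the weakest precondition fails.
Answer: invalid


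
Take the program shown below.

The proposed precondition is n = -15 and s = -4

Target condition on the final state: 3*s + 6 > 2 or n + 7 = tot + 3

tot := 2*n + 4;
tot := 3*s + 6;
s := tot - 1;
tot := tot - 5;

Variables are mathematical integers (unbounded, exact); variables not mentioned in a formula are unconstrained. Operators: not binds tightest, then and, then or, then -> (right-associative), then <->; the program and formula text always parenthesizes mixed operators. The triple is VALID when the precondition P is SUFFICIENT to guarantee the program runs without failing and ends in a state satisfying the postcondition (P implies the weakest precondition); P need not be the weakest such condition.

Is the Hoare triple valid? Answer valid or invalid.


Working backward. After the program, the postcondition 3*s + 6 > 2 or n + 7 = tot + 3 must hold; in canonical form it is 3*s > -4 or n = tot - 4.
Before tot := tot - 5: 3*s > -4 or n = tot - 9
Before s := tot - 1: 3*tot > -1 or n = tot - 9
Before tot := 3*s + 6: 9*s > -19 or n = 3*s - 3
Before tot := 2*n + 4: 9*s > -19 or n = 3*s - 3
The weakest precondition is 9*s > -19 or n = 3*s - 3.
Check whether n = -15 and s = -4 implies it.
Every state satisfying the precondition satisfies the weakest precondition: the implication holds.
Answer: valid


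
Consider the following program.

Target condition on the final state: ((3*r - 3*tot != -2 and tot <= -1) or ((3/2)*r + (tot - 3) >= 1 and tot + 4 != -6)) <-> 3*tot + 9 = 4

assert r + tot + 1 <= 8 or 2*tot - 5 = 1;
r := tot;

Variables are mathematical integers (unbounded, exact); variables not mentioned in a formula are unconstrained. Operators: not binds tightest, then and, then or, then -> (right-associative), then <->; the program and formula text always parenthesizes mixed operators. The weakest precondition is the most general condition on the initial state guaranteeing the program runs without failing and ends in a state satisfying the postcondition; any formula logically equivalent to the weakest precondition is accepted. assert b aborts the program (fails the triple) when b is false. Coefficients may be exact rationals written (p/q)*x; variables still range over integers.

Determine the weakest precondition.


Working backward. After the program, the postcondition ((3*r - 3*tot != -2 and tot <= -1) or ((3/2)*r + (tot - 3) >= 1 and tot + 4 != -6)) <-> 3*tot + 9 = 4 must hold; in canonical form it is ((3*r != 3*tot - 2 and tot <= -1) or ((3/2)*r + tot >= 4 and tot != -10)) <-> 3*tot = -5.
Before r := tot: (tot <= -1 or ((5/2)*tot >= 4 and tot != -10)) <-> 3*tot = -5
Before assert r + tot + 1 <= 8 or 2*tot - 5 = 1: (r + tot <= 7 or 2*tot = 6) and ((tot <= -1 or ((5/2)*tot >= 4 and tot != -10)) <-> 3*tot = -5)
Answer: WP = (r + tot <= 7 or 2*tot = 6) and ((tot <= -1 or ((5/2)*tot >= 4 and tot != -10)) <-> 3*tot = -5)


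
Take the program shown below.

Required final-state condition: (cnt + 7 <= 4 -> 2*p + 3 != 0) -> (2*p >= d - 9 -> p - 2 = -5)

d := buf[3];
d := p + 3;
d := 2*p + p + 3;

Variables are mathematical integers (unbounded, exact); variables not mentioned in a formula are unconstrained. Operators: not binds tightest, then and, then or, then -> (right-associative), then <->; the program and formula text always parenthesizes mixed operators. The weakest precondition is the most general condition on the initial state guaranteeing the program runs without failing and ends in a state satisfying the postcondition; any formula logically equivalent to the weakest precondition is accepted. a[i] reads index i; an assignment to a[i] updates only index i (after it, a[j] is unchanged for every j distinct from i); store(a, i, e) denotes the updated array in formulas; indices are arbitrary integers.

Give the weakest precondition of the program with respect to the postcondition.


Working backward. After the program, the postcondition (cnt + 7 <= 4 -> 2*p + 3 != 0) -> (2*p >= d - 9 -> p - 2 = -5) must hold; in canonical form it is (cnt <= -3 -> 2*p != -3) -> (2*p >= d - 9 -> p = -3).
Before d := 2*p + p + 3: (cnt <= -3 -> 2*p != -3) -> (p <= 6 -> p = -3)
Before d := p + 3: (cnt <= -3 -> 2*p != -3) -> (p <= 6 -> p = -3)
Before d := buf[3]: (cnt <= -3 -> 2*p != -3) -> (p <= 6 -> p = -3)
Answer: WP = (cnt <= -3 -> 2*p != -3) -> (p <= 6 -> p = -3)


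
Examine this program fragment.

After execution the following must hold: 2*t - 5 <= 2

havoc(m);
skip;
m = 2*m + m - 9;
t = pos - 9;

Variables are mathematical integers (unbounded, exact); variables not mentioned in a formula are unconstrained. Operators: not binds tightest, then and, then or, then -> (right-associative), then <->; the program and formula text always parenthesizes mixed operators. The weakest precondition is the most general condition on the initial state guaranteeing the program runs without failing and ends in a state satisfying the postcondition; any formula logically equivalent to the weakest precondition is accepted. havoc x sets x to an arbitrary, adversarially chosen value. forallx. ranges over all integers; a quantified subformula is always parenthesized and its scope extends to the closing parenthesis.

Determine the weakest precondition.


Working backward. After the program, the postcondition 2*t - 5 <= 2 must hold; in canonical form it is 2*t <= 7.
Before t := pos - 9: 2*pos <= 25
Before m := 2*m + m - 9: 2*pos <= 25
Before skip: 2*pos <= 25
Before havoc m: 2*pos <= 25
Answer: WP = 2*pos <= 25


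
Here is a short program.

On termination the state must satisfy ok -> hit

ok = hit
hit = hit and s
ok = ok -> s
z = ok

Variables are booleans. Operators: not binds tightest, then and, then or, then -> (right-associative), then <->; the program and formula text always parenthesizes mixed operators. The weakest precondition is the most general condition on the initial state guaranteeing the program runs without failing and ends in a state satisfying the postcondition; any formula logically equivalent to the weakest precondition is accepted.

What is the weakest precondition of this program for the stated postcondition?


Working backward. After the program, ok -> hit must hold.
Before z := ok: ok -> hit
Before ok := ok -> s: (ok -> s) -> hit
Before hit := hit and s: (ok -> s) -> (hit and s)
Before ok := hit: (hit -> s) -> (hit and s)
Answer: WP = (hit -> s) -> (hit and s)
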